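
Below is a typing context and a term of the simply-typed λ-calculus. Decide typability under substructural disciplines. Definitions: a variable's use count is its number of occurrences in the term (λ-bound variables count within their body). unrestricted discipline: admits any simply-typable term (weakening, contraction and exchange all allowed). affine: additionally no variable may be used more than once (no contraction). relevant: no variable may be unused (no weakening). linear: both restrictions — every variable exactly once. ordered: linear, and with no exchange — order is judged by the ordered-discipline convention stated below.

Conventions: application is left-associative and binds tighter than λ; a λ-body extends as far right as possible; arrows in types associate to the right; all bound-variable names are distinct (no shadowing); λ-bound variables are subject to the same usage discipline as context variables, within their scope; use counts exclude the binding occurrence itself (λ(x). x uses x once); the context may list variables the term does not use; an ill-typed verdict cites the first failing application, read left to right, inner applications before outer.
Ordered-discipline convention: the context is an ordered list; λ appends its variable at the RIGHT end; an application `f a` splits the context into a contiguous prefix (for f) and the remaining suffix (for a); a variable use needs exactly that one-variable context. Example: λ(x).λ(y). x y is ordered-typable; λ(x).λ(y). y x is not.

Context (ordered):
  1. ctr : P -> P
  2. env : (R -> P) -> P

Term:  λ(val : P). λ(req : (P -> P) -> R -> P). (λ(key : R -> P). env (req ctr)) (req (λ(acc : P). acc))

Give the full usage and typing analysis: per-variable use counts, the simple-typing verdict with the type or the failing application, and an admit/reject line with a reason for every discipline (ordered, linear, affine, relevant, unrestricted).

usage: ctr: 1; env: 1; val (λ-bound): 0; req (λ-bound): 2; key (λ-bound): 0; acc (λ-bound): 1
use order (left to right): env, req, ctr, req, acc
typing: well-typed — term : P -> ((P -> P) -> R -> P) -> P
ordered: ✗ — needs contraction — req ×2; needs weakening: val, key unused
linear: ✗ — needs contraction — req ×2; needs weakening: val, key unused
affine: ✗ — needs contraction — req ×2
relevant: ✗ — needs weakening: val, key unused
unrestricted: ✓ — typability at P -> ((P -> P) -> R -> P) -> P is all that's needed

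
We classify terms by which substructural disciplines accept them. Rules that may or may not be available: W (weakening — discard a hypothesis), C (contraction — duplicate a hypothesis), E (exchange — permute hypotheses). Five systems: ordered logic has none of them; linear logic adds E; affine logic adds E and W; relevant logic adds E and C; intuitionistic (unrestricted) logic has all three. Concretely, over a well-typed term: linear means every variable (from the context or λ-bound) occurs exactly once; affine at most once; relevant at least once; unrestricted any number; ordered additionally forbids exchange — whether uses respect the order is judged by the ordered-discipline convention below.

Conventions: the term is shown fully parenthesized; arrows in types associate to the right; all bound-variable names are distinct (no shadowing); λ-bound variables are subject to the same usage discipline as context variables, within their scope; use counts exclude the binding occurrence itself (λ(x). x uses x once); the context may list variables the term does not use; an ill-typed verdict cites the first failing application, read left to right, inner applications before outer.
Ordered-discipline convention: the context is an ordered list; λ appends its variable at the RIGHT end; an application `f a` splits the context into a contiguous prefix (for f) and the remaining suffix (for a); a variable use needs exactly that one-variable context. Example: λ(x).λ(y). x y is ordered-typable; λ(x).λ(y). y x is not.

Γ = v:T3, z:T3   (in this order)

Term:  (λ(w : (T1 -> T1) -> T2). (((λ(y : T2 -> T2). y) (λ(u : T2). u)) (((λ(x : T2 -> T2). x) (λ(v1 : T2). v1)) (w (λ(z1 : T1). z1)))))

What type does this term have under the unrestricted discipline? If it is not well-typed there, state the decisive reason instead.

term : ((T1 -> T1) -> T2) -> T2
use counts: v: 0; z: 0; w (bound): 1; y (bound): 1; u (bound): 1; x (bound): 1; v1 (bound): 1; z1 (bound): 1
left-to-right use order: y, u, x, v1, w, z1
typing: ✓ — ((T1 -> T1) -> T2) -> T2
all disciplines: ordered ✗; linear ✗; affine ✓; relevant ✗; unrestricted ✓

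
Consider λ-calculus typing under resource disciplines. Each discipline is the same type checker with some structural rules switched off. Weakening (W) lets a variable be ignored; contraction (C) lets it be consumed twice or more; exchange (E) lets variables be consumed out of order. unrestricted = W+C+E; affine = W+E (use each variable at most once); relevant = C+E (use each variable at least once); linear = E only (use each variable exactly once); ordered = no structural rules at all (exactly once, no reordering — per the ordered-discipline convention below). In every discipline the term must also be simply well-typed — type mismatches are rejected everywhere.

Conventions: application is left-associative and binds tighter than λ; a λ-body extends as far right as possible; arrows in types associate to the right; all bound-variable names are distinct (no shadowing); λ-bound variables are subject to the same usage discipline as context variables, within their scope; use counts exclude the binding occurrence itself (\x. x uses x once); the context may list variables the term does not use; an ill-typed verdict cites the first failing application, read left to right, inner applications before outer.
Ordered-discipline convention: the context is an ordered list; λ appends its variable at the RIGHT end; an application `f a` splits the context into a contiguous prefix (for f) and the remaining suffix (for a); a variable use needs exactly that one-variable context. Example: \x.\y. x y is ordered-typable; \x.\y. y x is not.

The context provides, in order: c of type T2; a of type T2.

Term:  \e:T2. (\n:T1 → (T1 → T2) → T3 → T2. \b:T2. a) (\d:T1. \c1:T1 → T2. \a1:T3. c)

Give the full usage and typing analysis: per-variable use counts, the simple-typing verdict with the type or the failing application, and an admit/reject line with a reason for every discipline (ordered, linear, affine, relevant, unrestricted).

use counts: c: 1×, a: 1×, e [bound]: 0×, n [bound]: 0×, b [bound]: 0×, d [bound]: 0×, c1 [bound]: 0×, a1 [bound]: 0×
use order (left to right): a, c
typing: well-typed — term : T2 → T2 → T2
ordered ✗ (e, n, b, d, c1, a1 left unused)
linear ✗ (e, n, b, d, c1, a1 left unused)
affine ✓ (c, a, e, n, b, d, c1, a1: no repeats, contraction unneeded)
relevant ✗ (e, n, b, d, c1, a1 left unused)
unrestricted ✓ (well-typed at T2 → T2 → T2; no restrictions here)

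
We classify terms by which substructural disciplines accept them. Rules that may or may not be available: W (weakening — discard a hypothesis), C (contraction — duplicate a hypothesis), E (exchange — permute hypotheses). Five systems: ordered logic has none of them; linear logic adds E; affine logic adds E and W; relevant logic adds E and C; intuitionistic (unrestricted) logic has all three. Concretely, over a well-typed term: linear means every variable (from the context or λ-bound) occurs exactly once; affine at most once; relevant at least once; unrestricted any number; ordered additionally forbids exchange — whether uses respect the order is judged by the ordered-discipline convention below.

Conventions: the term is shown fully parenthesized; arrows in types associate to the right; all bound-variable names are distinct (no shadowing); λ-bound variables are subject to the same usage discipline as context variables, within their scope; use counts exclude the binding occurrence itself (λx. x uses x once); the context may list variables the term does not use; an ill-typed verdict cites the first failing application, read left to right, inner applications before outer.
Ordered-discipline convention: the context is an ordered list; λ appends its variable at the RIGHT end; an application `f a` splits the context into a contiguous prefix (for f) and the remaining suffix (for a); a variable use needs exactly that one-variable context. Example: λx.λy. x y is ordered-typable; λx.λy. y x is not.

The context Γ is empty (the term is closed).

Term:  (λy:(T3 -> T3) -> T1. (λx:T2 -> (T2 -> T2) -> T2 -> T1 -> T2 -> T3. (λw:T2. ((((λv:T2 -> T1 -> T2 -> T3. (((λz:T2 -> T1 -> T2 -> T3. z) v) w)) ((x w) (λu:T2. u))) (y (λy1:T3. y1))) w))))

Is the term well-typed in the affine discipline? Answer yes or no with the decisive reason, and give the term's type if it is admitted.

no — uses contraction: w ×3
counts: y (bound): 1×, x (bound): 1×, w (bound): 3×, v (bound): 1×, z (bound): 1×, u (bound): 1×, y1 (bound): 1×
order of uses: z, v, w, x, w, u, y, y1, w
typing: ✓ — ((T3 -> T3) -> T1) -> (T2 -> (T2 -> T2) -> T2 -> T1 -> T2 -> T3) -> T2 -> T3
summary: ordered ✗ · linear ✗ · affine ✗ · relevant ✓ · unrestricted ✓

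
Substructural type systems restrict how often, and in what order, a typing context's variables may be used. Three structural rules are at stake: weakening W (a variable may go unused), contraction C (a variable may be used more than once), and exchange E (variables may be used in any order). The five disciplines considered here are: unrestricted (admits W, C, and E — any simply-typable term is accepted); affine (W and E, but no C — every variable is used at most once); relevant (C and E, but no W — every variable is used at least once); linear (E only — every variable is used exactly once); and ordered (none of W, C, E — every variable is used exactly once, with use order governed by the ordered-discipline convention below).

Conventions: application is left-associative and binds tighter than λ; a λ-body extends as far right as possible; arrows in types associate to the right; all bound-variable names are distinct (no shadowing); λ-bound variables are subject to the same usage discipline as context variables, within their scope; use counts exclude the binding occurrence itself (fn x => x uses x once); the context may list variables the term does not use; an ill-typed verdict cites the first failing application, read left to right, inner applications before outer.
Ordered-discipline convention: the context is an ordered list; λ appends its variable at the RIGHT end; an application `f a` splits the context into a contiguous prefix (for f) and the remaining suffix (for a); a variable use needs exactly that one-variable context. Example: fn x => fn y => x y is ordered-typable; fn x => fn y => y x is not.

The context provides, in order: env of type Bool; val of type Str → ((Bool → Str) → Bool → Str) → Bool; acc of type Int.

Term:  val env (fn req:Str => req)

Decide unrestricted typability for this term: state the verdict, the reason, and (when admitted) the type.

no — a type mismatch blocks all five
variable uses: env ×1; val ×1; acc ×0; req (bound) ×1
order of uses: val, env, req
typing: ill-typed: argument of type Bool where Str is required
across the five disciplines: ordered ✗ | linear ✗ | affine ✗ | relevant ✗ | unrestricted ✗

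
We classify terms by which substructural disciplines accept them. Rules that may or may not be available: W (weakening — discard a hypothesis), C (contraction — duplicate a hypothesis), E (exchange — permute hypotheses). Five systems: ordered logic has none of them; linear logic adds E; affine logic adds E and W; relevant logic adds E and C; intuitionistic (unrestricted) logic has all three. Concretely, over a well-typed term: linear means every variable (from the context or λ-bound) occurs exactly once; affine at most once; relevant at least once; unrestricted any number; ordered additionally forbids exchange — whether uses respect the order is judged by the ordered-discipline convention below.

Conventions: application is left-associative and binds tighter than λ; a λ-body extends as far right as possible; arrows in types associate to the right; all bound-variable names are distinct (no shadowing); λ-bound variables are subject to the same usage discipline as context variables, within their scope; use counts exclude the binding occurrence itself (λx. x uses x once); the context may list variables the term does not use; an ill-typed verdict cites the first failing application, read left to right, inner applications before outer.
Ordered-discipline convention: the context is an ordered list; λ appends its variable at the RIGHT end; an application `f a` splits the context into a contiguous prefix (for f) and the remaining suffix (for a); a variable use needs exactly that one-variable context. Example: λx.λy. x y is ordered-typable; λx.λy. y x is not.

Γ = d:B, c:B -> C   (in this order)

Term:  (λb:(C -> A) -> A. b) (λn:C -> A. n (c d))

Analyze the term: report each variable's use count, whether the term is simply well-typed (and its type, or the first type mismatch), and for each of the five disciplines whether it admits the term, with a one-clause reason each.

use counts: d=1; c=1; b (bound)=1; n (bound)=1
use order (left to right): b, n, c, d
typing: well-typed — term : (C -> A) -> A
ordered ✗ (no ordered split (uses run b, n, c, d))
linear ✓ (each of d, c, b, n used exactly once)
affine ✓ (d, c, b, n: no repeats, contraction unneeded)
relevant ✓ (every one of d, c, b, n appears)
unrestricted ✓ (well-typed at (C -> A) -> A; no restrictions here)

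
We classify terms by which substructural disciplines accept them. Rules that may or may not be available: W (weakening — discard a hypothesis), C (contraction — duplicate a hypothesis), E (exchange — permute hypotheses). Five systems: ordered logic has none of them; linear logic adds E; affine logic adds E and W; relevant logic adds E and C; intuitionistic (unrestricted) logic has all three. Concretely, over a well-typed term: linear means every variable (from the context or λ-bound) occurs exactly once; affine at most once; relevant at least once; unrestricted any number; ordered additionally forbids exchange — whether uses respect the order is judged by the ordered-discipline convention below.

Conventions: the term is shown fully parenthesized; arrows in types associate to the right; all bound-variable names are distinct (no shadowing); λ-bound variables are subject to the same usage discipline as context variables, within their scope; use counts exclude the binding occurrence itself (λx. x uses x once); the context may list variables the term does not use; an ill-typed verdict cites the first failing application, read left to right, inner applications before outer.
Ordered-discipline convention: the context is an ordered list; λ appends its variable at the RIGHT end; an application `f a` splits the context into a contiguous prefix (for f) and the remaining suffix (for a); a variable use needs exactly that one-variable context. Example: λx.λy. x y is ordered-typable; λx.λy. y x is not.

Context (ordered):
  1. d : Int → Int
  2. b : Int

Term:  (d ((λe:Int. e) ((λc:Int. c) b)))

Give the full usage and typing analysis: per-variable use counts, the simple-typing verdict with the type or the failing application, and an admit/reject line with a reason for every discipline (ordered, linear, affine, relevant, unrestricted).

variable uses: d: 1×; b: 1×; e (λ-bound): 1×; c (λ-bound): 1×
uses in reading order: d, e, c, b
typing: well-typed at Int
ordered: ✓, d, b, e, c once each; derivable with no W/C/E
linear: ✓, d, b, e, c: one use apiece
affine: ✓, d, b, e, c: no repeats, contraction unneeded
relevant: ✓, none of d, b, e, c goes unused
unrestricted: ✓, well-typed at Int; no restrictions here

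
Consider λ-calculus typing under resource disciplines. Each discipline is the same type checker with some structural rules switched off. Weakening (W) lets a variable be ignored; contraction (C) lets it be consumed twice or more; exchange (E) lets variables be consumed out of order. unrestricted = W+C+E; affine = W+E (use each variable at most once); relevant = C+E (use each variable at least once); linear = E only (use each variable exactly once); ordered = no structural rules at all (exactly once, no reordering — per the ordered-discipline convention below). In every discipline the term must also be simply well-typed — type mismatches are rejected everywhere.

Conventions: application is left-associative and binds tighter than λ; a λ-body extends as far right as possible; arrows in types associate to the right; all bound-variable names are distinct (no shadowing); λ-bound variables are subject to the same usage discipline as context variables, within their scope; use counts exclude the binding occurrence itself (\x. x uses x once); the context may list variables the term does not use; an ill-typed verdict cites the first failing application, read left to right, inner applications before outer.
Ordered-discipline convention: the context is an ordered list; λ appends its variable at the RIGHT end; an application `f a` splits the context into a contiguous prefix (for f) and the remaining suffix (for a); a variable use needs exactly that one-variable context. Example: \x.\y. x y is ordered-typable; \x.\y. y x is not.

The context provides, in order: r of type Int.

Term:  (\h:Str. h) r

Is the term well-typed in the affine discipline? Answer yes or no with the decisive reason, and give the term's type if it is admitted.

no — not simply typable
counts: r: 1×, h (λ-bound): 1×
uses in reading order: h, r
typing: ill-typed: argument of type Int where Str is required
across the five disciplines: ordered ✗ · linear ✗ · affine ✗ · relevant ✗ · unrestricted ✗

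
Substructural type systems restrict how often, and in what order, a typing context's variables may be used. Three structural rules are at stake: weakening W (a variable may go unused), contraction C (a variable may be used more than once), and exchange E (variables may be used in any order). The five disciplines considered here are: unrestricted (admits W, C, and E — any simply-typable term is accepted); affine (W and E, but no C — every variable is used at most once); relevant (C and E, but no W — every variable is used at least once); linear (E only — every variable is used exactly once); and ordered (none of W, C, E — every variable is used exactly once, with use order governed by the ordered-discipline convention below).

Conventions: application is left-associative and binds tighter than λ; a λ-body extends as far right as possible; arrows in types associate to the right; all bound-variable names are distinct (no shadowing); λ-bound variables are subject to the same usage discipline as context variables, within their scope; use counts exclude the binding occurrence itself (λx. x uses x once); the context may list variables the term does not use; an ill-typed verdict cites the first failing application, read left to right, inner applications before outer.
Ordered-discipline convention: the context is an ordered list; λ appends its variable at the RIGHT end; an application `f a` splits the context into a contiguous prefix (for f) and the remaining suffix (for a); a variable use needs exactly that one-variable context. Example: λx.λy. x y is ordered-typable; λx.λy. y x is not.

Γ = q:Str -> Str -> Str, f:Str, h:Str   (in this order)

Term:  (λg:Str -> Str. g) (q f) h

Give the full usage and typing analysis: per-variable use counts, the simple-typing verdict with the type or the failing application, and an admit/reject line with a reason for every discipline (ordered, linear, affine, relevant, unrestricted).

counts: q: 1; f: 1; h: 1; g (bound): 1
use order (left to right): g, q, f, h
typing: well-typed at Str
ordered: ✓, q, f, h, g: once each, no exchange needed
linear: ✓, each of q, f, h, g used exactly once
affine: ✓, no duplicate uses among q, f, h, g
relevant: ✓, q, f, h, g: all used, weakening unneeded
unrestricted: ✓, simply typable at Str; W, C, E all held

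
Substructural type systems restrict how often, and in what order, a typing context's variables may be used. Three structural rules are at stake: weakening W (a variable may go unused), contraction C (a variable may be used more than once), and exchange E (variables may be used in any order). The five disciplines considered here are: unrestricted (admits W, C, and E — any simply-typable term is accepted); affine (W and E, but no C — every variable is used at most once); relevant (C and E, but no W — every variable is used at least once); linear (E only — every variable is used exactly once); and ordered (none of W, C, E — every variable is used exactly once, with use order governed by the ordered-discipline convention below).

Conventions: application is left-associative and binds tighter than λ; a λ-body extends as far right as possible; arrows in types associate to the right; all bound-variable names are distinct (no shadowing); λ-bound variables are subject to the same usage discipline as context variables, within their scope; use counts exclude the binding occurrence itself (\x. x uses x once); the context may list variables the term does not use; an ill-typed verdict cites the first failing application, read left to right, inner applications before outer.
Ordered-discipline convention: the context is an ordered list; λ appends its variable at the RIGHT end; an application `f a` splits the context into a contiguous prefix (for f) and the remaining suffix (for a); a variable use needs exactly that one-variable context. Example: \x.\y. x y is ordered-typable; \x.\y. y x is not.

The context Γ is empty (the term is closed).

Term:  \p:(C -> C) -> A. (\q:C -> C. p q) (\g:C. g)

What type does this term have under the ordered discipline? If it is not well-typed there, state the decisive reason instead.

term : ((C -> C) -> A) -> A
counts: p [bound]=1; q [bound]=1; g [bound]=1
left-to-right use order: p, q, g
typing: well-typed at ((C -> C) -> A) -> A
summary: ordered ✓, linear ✓, affine ✓, relevant ✓, unrestricted ✓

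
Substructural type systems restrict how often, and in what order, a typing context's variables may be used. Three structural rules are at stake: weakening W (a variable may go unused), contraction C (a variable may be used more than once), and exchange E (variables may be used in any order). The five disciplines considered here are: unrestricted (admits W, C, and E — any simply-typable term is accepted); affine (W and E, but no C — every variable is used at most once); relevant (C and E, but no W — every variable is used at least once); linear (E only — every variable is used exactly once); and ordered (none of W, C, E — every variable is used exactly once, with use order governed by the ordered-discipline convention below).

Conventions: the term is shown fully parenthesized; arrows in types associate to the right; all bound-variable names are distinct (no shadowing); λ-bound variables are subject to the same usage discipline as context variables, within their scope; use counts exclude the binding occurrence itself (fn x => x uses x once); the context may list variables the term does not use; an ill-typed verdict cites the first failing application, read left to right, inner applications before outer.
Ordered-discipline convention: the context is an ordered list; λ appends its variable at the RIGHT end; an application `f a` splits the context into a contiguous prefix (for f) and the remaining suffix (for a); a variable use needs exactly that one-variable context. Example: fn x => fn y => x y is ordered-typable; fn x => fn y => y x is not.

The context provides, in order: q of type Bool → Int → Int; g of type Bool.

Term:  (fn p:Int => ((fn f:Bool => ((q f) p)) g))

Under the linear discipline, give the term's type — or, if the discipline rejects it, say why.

term : Int → Int
counts: q=1; g=1; p [bound]=1; f [bound]=1
use order (left to right): q, f, p, g
typing: the term checks, with type Int → Int
all disciplines: ordered ✗ | linear ✓ | affine ✓ | relevant ✓ | unrestricted ✓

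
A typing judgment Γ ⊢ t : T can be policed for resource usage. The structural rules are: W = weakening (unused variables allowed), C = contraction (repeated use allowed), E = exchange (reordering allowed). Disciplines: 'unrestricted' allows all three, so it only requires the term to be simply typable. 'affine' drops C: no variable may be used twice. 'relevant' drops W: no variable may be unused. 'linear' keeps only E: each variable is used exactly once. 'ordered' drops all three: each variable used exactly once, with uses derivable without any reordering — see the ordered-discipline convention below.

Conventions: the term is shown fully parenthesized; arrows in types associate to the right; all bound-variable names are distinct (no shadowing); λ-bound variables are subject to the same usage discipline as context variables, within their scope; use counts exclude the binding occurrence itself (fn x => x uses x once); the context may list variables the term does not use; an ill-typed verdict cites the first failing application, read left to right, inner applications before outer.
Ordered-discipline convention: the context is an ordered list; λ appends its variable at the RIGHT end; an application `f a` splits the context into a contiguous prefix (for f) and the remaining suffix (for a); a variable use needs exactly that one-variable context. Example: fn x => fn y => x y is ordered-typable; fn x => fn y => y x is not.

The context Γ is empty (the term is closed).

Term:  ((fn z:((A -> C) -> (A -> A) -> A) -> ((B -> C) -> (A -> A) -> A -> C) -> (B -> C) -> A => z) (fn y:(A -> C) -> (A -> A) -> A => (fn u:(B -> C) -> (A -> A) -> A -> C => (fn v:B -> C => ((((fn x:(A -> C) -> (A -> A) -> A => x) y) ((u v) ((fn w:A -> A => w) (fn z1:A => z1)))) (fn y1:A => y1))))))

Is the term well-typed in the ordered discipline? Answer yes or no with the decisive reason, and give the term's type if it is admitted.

yes — z, y, u, v, x, w, z1, y1: once each, no exchange needed; term : ((A -> C) -> (A -> A) -> A) -> ((B -> C) -> (A -> A) -> A -> C) -> (B -> C) -> A
variable uses: z (λ-bound): 1×, y (λ-bound): 1×, u (λ-bound): 1×, v (λ-bound): 1×, x (λ-bound): 1×, w (λ-bound): 1×, z1 (λ-bound): 1×, y1 (λ-bound): 1×
uses in reading order: z, x, y, u, v, w, z1, y1
typing: well-typed — term : ((A -> C) -> (A -> A) -> A) -> ((B -> C) -> (A -> A) -> A -> C) -> (B -> C) -> A
summary: ordered ✓; linear ✓; affine ✓; relevant ✓; unrestricted ✓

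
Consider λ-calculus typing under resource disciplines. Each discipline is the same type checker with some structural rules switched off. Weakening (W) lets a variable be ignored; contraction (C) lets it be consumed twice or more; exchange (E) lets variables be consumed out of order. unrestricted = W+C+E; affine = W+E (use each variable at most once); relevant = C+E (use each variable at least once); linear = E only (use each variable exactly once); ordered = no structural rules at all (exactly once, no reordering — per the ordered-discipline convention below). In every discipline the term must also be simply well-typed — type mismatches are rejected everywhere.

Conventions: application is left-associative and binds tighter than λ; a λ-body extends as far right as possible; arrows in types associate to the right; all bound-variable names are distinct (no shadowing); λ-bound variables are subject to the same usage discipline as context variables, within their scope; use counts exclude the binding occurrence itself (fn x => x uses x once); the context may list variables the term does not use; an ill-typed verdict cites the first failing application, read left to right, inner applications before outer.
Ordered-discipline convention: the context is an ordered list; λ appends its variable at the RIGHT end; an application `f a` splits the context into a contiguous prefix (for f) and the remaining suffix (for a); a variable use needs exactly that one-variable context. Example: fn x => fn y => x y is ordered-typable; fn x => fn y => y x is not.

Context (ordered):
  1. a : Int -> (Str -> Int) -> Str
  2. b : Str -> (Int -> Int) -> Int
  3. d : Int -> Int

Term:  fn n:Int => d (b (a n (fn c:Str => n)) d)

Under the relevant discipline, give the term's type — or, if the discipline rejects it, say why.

not well-typed under relevant — c never used (weakening)
usage: a ×1, b ×1, d ×2, n (bound) ×2, c (bound) ×0
left-to-right use order: d, b, a, n, n, d
typing: well-typed at Int -> Int
summary: ordered ✗ | linear ✗ | affine ✗ | relevant ✗ | unrestricted ✓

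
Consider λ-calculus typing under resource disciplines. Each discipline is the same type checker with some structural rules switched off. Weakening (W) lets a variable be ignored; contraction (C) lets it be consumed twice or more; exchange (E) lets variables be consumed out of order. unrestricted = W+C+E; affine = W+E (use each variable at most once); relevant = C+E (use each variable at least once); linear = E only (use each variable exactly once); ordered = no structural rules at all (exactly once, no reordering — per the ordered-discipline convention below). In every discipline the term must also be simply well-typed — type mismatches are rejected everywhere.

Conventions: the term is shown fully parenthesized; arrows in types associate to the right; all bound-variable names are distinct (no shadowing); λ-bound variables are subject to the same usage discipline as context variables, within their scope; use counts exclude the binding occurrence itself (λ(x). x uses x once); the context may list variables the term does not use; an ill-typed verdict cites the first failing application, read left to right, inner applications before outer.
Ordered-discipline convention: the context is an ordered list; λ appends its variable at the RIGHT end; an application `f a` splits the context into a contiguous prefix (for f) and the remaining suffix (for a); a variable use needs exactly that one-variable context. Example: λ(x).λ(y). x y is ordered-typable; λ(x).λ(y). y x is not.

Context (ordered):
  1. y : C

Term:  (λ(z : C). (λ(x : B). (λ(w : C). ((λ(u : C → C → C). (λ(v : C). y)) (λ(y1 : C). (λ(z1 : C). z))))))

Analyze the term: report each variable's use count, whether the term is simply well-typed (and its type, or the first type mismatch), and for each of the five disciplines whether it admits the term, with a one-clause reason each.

variable uses: y: 1×; z (bound): 1×; x (bound): 0×; w (bound): 0×; u (bound): 0×; v (bound): 0×; y1 (bound): 0×; z1 (bound): 0×
use order (left to right): y, z
typing: the term checks, with type C → B → C → C → C
ordered: ✗ — needs weakening: x, w, u, v, y1, z1 unused
linear: ✗ — needs weakening: x, w, u, v, y1, z1 unused
affine: ✓ — at most one use each (y, z, x, w, u, v, y1, z1)
relevant: ✗ — needs weakening: x, w, u, v, y1, z1 unused
unrestricted: ✓ — type-checks (C → B → C → C → C) and nothing is barred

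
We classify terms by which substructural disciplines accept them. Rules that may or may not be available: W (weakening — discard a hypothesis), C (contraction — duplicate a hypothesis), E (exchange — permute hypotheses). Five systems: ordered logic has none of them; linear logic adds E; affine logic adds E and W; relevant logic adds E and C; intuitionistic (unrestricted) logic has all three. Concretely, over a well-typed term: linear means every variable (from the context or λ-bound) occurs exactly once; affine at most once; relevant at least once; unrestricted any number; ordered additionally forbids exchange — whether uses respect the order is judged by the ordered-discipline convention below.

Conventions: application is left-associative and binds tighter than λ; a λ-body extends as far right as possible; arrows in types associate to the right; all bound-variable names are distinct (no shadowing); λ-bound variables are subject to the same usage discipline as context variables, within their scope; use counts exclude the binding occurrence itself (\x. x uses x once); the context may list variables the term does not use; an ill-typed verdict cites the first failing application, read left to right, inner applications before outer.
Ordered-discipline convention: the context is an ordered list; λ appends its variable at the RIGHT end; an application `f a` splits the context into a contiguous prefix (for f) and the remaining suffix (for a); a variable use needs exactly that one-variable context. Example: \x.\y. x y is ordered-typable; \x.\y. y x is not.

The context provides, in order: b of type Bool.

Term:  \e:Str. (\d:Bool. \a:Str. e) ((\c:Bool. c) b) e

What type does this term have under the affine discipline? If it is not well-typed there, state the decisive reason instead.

not well-typed under affine — uses contraction: e ×2
use counts: b ×1, e (λ-bound) ×2, d (λ-bound) ×0, a (λ-bound) ×0, c (λ-bound) ×1
use order (left to right): e, c, b, e
typing: the term checks, with type Str -> Str
per-discipline verdicts: ordered ✗ | linear ✗ | affine ✗ | relevant ✗ | unrestricted ✓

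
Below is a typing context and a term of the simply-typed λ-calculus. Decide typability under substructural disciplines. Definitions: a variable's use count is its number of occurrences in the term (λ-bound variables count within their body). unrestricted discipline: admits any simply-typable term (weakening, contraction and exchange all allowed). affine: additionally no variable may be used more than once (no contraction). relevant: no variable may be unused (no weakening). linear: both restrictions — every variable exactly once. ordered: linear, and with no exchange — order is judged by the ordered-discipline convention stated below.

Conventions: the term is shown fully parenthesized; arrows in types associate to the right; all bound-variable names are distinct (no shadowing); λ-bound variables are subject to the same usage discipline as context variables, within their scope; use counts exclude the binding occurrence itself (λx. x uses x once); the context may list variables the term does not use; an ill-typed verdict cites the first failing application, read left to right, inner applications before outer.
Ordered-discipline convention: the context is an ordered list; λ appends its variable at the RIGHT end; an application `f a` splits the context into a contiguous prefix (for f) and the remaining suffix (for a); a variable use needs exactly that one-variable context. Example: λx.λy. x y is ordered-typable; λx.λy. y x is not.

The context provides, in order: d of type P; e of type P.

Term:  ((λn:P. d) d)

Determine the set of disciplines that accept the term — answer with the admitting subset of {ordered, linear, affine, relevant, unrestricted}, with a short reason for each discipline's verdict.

admitted in: unrestricted
counts: d ×2; e ×0; n (bound) ×0
left-to-right use order: d, d
typing: the term checks, with type P
ordered: ✗, uses contraction: d ×2; needs weakening: e, n unused
linear: ✗, uses contraction: d ×2; needs weakening: e, n unused
affine: ✗, uses contraction: d ×2
relevant: ✗, needs weakening: e, n unused
unrestricted: ✓, simply typable at P; W, C, E all held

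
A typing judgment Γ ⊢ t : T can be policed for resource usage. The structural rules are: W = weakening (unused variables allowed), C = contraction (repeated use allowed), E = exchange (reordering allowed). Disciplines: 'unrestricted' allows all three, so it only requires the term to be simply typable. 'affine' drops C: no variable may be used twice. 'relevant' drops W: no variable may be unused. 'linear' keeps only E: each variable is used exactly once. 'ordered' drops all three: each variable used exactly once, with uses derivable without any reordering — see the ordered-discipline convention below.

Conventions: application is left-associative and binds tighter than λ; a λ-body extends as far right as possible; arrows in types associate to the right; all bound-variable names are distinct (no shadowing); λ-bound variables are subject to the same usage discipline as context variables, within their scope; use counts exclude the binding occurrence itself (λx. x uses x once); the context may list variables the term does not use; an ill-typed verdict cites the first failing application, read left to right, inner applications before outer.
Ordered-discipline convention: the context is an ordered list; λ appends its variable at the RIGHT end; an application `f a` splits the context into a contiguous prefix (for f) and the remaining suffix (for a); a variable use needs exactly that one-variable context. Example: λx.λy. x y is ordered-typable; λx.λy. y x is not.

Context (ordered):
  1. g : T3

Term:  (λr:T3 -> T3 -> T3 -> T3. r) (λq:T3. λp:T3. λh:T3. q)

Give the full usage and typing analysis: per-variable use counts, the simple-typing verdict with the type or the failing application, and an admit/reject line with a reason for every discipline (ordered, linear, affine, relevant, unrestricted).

use counts: g: 0×, r (λ-bound): 1×, q (λ-bound): 1×, p (λ-bound): 0×, h (λ-bound): 0×
uses in reading order: r, q
typing: the term checks, with type T3 -> T3 -> T3 -> T3
ordered: ✗, unused: g, p, h — weakening required
linear: ✗, unused: g, p, h — weakening required
affine: ✓, at most one use each (g, r, q, p, h)
relevant: ✗, unused: g, p, h — weakening required
unrestricted: ✓, simply typable at T3 -> T3 -> T3 -> T3; W, C, E all held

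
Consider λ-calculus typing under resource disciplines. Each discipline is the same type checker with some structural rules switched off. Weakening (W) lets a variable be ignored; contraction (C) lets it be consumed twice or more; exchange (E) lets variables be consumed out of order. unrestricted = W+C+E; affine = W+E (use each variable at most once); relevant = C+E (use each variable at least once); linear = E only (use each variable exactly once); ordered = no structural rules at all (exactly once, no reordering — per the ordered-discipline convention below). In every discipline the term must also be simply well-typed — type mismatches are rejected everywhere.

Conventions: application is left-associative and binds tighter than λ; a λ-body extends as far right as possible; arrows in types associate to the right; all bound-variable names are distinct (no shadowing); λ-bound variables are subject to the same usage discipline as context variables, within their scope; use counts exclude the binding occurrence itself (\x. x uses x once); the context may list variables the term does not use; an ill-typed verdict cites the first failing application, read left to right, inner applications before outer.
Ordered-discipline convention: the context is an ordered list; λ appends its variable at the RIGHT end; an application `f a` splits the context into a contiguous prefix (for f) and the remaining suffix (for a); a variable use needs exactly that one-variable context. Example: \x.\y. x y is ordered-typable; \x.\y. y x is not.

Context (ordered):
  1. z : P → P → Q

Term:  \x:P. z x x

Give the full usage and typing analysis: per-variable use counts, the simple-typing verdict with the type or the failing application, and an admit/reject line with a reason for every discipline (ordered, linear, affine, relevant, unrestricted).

use counts: z=1; x (bound)=2
use order (left to right): z, x, x
typing: ✓ — P → Q
ordered: ✗ — uses contraction: x ×2
linear: ✗ — uses contraction: x ×2
affine: ✗ — uses contraction: x ×2
relevant: ✓ — at least one use each (z, x)
unrestricted: ✓ — simply typable at P → Q; W, C, E all held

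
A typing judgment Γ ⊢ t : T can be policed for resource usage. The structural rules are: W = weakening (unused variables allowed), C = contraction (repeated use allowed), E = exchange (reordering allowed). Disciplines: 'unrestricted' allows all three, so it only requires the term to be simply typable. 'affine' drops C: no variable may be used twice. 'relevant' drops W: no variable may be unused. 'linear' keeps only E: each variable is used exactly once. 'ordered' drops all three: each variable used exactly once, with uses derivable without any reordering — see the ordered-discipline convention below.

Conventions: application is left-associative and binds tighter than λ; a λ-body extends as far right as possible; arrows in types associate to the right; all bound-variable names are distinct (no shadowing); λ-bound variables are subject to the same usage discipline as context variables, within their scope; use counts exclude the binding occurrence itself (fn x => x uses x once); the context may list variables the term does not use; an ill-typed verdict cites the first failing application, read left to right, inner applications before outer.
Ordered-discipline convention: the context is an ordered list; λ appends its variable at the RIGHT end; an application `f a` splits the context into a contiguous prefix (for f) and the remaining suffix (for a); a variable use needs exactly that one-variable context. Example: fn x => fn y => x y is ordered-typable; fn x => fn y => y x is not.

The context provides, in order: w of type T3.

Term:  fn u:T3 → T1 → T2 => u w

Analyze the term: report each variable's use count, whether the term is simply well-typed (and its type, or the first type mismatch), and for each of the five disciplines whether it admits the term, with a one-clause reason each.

usage: w=1; u [bound]=1
order of uses: u, w
typing: well-typed at (T3 → T1 → T2) → T1 → T2
ordered: ✗, needs exchange: uses follow u, w
linear: ✓, w, u: one use apiece
affine: ✓, no duplicate uses among w, u
relevant: ✓, at least one use each (w, u)
unrestricted: ✓, type-checks ((T3 → T1 → T2) → T1 → T2) and nothing is barred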